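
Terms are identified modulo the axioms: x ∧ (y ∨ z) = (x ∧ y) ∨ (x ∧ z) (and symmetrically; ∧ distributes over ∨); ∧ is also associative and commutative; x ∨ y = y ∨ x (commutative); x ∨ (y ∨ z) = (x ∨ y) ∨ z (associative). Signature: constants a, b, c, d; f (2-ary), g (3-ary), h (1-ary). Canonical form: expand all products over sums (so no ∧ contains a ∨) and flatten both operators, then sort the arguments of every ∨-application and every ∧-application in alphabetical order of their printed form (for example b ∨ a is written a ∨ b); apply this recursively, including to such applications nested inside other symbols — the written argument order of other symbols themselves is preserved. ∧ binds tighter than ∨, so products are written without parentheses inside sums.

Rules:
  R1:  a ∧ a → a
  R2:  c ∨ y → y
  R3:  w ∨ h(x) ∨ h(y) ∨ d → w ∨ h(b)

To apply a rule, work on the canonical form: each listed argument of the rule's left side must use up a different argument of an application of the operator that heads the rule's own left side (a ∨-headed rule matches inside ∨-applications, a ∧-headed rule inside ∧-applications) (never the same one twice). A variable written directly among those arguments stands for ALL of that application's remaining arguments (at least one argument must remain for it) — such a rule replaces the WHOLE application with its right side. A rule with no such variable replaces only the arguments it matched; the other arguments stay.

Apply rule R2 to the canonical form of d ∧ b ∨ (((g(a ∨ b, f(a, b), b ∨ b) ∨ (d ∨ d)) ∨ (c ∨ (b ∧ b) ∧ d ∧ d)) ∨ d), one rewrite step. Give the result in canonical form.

Answer: b ∧ b ∧ d ∧ d ∨ b ∧ d ∨ d ∨ d ∨ d ∨ g(a ∨ b, f(a, b), b ∨ b)

Derivation:
Canonical form:  b ∧ b ∧ d ∧ d ∨ b ∧ d ∨ c ∨ d ∨ d ∨ d ∨ g(a ∨ b, f(a, b), b ∨ b)
Match R2:  consume c;  y := b ∧ b ∧ d ∧ d ∨ b ∧ d ∨ d ∨ d ∨ d ∨ g(a ∨ b, f(a, b), b ∨ b)
The variable takes the whole remainder — replace the entire application.
New term:  b ∧ b ∧ d ∧ d ∨ b ∧ d ∨ d ∨ d ∨ d ∨ g(a ∨ b, f(a, b), b ∨ b)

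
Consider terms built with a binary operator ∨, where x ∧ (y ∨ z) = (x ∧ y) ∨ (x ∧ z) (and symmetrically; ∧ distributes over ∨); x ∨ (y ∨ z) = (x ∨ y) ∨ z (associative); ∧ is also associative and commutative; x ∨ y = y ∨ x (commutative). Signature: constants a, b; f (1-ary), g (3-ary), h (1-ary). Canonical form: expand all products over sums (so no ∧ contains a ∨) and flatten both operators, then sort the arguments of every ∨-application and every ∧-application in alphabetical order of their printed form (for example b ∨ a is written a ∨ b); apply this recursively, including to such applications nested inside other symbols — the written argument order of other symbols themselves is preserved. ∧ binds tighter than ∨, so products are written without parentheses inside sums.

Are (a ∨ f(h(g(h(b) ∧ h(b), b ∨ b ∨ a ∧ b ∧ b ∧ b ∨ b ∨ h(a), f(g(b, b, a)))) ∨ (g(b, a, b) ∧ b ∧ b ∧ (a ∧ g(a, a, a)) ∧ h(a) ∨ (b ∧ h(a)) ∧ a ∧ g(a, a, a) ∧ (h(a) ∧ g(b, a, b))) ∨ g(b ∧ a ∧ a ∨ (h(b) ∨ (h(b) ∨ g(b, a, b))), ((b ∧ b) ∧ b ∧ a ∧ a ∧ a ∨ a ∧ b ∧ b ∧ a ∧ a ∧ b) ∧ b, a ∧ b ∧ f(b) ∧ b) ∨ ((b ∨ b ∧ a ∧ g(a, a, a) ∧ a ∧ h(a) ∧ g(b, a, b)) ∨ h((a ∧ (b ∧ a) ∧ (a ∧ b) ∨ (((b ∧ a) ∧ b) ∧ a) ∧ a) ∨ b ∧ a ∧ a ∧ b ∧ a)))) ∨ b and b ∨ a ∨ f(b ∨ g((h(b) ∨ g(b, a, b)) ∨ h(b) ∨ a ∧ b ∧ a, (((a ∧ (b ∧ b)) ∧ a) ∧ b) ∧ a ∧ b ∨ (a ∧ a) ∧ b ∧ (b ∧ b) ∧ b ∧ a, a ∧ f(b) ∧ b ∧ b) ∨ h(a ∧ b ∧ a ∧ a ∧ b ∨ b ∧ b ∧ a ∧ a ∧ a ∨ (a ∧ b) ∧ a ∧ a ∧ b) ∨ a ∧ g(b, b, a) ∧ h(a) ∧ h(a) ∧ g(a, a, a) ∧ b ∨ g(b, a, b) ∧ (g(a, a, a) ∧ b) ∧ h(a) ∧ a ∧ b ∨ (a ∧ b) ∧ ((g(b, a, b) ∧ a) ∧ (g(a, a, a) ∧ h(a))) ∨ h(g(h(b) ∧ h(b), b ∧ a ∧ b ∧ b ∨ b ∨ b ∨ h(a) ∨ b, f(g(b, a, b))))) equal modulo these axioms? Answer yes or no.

Answer: no — a ∨ b ∨ f(a ∧ a ∧ b ∧ g(a, a, a) ∧ g(b, a, b) ∧ h(a) ∨ a ∧ b ∧ b ∧ g(a, a, a) ∧ g(b, a, b) ∧ h(a) ∨ a ∧ b ∧ g(a, a, a) ∧ g(b, a, b) ∧ h(a) ∧ h(a) ∨ b ∨ g(a ∧ a ∧ b ∨ g(b, a, b) ∨ h(b) ∨ h(b), a ∧ a ∧ a ∧ b ∧ b ∧ b ∧ b ∨ a ∧ a ∧ a ∧ b ∧ b ∧ b ∧ b, a ∧ b ∧ b ∧ f(b)) ∨ h(a ∧ a ∧ a ∧ b ∧ b ∨ a ∧ a ∧ a ∧ b ∧ b ∨ a ∧ a ∧ a ∧ b ∧ b) ∨ h(g(h(b) ∧ h(b), a ∧ b ∧ b ∧ b ∨ b ∨ b ∨ b ∨ h(a), f(g(b, b, a))))) vs a ∨ b ∨ f(a ∧ a ∧ b ∧ g(a, a, a) ∧ g(b, a, b) ∧ h(a) ∨ a ∧ b ∧ b ∧ g(a, a, a) ∧ g(b, a, b) ∧ h(a) ∨ a ∧ b ∧ g(a, a, a) ∧ g(b, b, a) ∧ h(a) ∧ h(a) ∨ b ∨ g(a ∧ a ∧ b ∨ g(b, a, b) ∨ h(b) ∨ h(b), a ∧ a ∧ a ∧ b ∧ b ∧ b ∧ b ∨ a ∧ a ∧ a ∧ b ∧ b ∧ b ∧ b, a ∧ b ∧ b ∧ f(b)) ∨ h(a ∧ a ∧ a ∧ b ∧ b ∨ a ∧ a ∧ a ∧ b ∧ b ∨ a ∧ a ∧ a ∧ b ∧ b) ∨ h(g(h(b) ∧ h(b), a ∧ b ∧ b ∧ b ∨ b ∨ b ∨ b ∨ h(a), f(g(b, a, b)))))

Derivation:
Left:  (a ∨ f(h(g(h(b) ∧ h(b), b ∨ b ∨ a ∧ b ∧ b ∧ b ∨ b ∨ h(a), f(g(b, b, a)))) ∨ (g(b, a, b) ∧ b ∧ b ∧ (a ∧ g(a, a, a)) ∧ h(a) ∨ (b ∧ h(a)) ∧ a ∧ g(a, a, a) ∧ (h(a) ∧ g(b, a, b))) ∨ g(b ∧ a ∧ a ∨ (h(b) ∨ (h(b) ∨ g(b, a, b))), ((b ∧ b) ∧ b ∧ a ∧ a ∧ a ∨ a ∧ b ∧ b ∧ a ∧ a ∧ b) ∧ b, a ∧ b ∧ f(b) ∧ b) ∨ ((b ∨ b ∧ a ∧ g(a, a, a) ∧ a ∧ h(a) ∧ g(b, a, b)) ∨ h((a ∧ (b ∧ a) ∧ (a ∧ b) ∨ (((b ∧ a) ∧ b) ∧ a) ∧ a) ∨ b ∧ a ∧ a ∧ b ∧ a)))) ∨ b
  Distribute:  a ∨ f(a ∧ a ∧ b ∧ g(a, a, a) ∧ g(b, a, b) ∧ h(a) ∨ a ∧ b ∧ b ∧ g(a, a, a) ∧ g(b, a, b) ∧ h(a) ∨ a ∧ b ∧ g(a, a, a) ∧ g(b, a, b) ∧ h(a) ∧ h(a) ∨ b ∨ g(a ∧ a ∧ b ∨ g(b, a, b) ∨ h(b) ∨ h(b), a ∧ a ∧ a ∧ b ∧ b ∧ b ∧ b ∨ a ∧ a ∧ a ∧ b ∧ b ∧ b ∧ b, a ∧ b ∧ b ∧ f(b)) ∨ h(a ∧ a ∧ a ∧ b ∧ b ∨ a ∧ a ∧ a ∧ b ∧ b ∨ a ∧ a ∧ a ∧ b ∧ b) ∨ h(g(h(b) ∧ h(b), a ∧ b ∧ b ∧ b ∨ b ∨ b ∨ b ∨ h(a), f(g(b, b, a))))) ∨ b
  Sort arguments:  a ∨ b ∨ f(a ∧ a ∧ b ∧ g(a, a, a) ∧ g(b, a, b) ∧ h(a) ∨ a ∧ b ∧ b ∧ g(a, a, a) ∧ g(b, a, b) ∧ h(a) ∨ a ∧ b ∧ g(a, a, a) ∧ g(b, a, b) ∧ h(a) ∧ h(a) ∨ b ∨ g(a ∧ a ∧ b ∨ g(b, a, b) ∨ h(b) ∨ h(b), a ∧ a ∧ a ∧ b ∧ b ∧ b ∧ b ∨ a ∧ a ∧ a ∧ b ∧ b ∧ b ∧ b, a ∧ b ∧ b ∧ f(b)) ∨ h(a ∧ a ∧ a ∧ b ∧ b ∨ a ∧ a ∧ a ∧ b ∧ b ∨ a ∧ a ∧ a ∧ b ∧ b) ∨ h(g(h(b) ∧ h(b), a ∧ b ∧ b ∧ b ∨ b ∨ b ∨ b ∨ h(a), f(g(b, b, a)))))
Right:  b ∨ a ∨ f(b ∨ g((h(b) ∨ g(b, a, b)) ∨ h(b) ∨ a ∧ b ∧ a, (((a ∧ (b ∧ b)) ∧ a) ∧ b) ∧ a ∧ b ∨ (a ∧ a) ∧ b ∧ (b ∧ b) ∧ b ∧ a, a ∧ f(b) ∧ b ∧ b) ∨ h(a ∧ b ∧ a ∧ a ∧ b ∨ b ∧ b ∧ a ∧ a ∧ a ∨ (a ∧ b) ∧ a ∧ a ∧ b) ∨ a ∧ g(b, b, a) ∧ h(a) ∧ h(a) ∧ g(a, a, a) ∧ b ∨ g(b, a, b) ∧ (g(a, a, a) ∧ b) ∧ h(a) ∧ a ∧ b ∨ (a ∧ b) ∧ ((g(b, a, b) ∧ a) ∧ (g(a, a, a) ∧ h(a))) ∨ h(g(h(b) ∧ h(b), b ∧ a ∧ b ∧ b ∨ b ∨ b ∨ h(a) ∨ b, f(g(b, a, b)))))
  Merge nested applications:  b ∨ a ∨ f(a ∧ a ∧ b ∧ g(a, a, a) ∧ g(b, a, b) ∧ h(a) ∨ a ∧ b ∧ b ∧ g(a, a, a) ∧ g(b, a, b) ∧ h(a) ∨ a ∧ b ∧ g(a, a, a) ∧ g(b, b, a) ∧ h(a) ∧ h(a) ∨ b ∨ g(a ∧ a ∧ b ∨ g(b, a, b) ∨ h(b) ∨ h(b), a ∧ a ∧ a ∧ b ∧ b ∧ b ∧ b ∨ a ∧ a ∧ a ∧ b ∧ b ∧ b ∧ b, a ∧ b ∧ b ∧ f(b)) ∨ h(a ∧ a ∧ a ∧ b ∧ b ∨ a ∧ a ∧ a ∧ b ∧ b ∨ a ∧ a ∧ a ∧ b ∧ b) ∨ h(g(h(b) ∧ h(b), a ∧ b ∧ b ∧ b ∨ b ∨ b ∨ b ∨ h(a), f(g(b, a, b)))))
  Sort arguments:  a ∨ b ∨ f(a ∧ a ∧ b ∧ g(a, a, a) ∧ g(b, a, b) ∧ h(a) ∨ a ∧ b ∧ b ∧ g(a, a, a) ∧ g(b, a, b) ∧ h(a) ∨ a ∧ b ∧ g(a, a, a) ∧ g(b, b, a) ∧ h(a) ∧ h(a) ∨ b ∨ g(a ∧ a ∧ b ∨ g(b, a, b) ∨ h(b) ∨ h(b), a ∧ a ∧ a ∧ b ∧ b ∧ b ∧ b ∨ a ∧ a ∧ a ∧ b ∧ b ∧ b ∧ b, a ∧ b ∧ b ∧ f(b)) ∨ h(a ∧ a ∧ a ∧ b ∧ b ∨ a ∧ a ∧ a ∧ b ∧ b ∨ a ∧ a ∧ a ∧ b ∧ b) ∨ h(g(h(b) ∧ h(b), a ∧ b ∧ b ∧ b ∨ b ∨ b ∨ b ∨ h(a), f(g(b, a, b)))))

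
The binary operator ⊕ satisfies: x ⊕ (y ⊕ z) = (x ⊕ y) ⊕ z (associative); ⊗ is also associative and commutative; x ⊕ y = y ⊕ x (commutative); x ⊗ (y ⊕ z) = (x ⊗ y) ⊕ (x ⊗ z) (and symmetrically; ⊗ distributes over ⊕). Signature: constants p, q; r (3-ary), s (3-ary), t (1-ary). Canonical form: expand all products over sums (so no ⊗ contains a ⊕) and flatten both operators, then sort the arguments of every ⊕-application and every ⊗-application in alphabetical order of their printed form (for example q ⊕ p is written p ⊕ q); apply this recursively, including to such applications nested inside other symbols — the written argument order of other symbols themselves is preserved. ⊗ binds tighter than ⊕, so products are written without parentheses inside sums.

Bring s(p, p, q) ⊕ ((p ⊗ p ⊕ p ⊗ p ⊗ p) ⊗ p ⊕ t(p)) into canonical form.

Answer: p ⊗ p ⊗ p ⊕ p ⊗ p ⊗ p ⊗ p ⊕ s(p, p, q) ⊕ t(p)

Derivation:
Distribute:  s(p, p, q) ⊕ p ⊗ p ⊗ p ⊕ p ⊗ p ⊗ p ⊗ p ⊕ t(p)
Sort arguments:  p ⊗ p ⊗ p ⊕ p ⊗ p ⊗ p ⊗ p ⊕ s(p, p, q) ⊕ t(p)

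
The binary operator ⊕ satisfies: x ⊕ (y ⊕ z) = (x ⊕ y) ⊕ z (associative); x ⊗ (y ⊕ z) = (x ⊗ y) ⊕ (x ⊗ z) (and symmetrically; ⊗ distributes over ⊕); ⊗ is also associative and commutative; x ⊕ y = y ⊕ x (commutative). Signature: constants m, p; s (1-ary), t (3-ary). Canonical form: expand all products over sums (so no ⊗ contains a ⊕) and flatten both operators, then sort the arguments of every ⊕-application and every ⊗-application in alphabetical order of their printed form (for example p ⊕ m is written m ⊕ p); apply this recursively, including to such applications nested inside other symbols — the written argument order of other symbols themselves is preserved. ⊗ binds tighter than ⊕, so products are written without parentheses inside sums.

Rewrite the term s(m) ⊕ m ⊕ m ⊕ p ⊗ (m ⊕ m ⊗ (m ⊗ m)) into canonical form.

Answer: m ⊕ m ⊕ m ⊗ m ⊗ m ⊗ p ⊕ m ⊗ p ⊕ s(m)

Derivation:
Expand:  s(m) ⊕ m ⊕ m ⊕ m ⊗ p ⊕ m ⊗ m ⊗ m ⊗ p
Sort:  m ⊕ m ⊕ m ⊗ m ⊗ m ⊗ p ⊕ m ⊗ p ⊕ s(m)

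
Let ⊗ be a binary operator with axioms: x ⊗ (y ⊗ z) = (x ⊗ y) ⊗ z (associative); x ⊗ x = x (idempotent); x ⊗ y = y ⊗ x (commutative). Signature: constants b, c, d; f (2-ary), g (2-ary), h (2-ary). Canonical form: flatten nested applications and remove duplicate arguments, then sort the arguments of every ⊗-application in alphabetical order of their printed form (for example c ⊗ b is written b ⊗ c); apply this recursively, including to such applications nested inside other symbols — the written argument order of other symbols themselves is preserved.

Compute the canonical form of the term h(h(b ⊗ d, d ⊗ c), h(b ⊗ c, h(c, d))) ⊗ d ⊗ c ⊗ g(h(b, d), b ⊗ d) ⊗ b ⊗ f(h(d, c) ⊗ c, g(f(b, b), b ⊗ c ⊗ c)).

Simplify inside:  h(h(b ⊗ d, d ⊗ c), h(b ⊗ c, h(c, d)))  →  h(h(b ⊗ d, c ⊗ d), h(b ⊗ c, h(c, d)))
Inside:  f(h(d, c) ⊗ c, g(f(b, b), b ⊗ c ⊗ c))  →  f(c ⊗ h(d, c), g(f(b, b), b ⊗ c))
Order the arguments:  b ⊗ c ⊗ d ⊗ f(c ⊗ h(d, c), g(f(b, b), b ⊗ c)) ⊗ g(h(b, d), b ⊗ d) ⊗ h(h(b ⊗ d, c ⊗ d), h(b ⊗ c, h(c, d)))

Answer: b ⊗ c ⊗ d ⊗ f(c ⊗ h(d, c), g(f(b, b), b ⊗ c)) ⊗ g(h(b, d), b ⊗ d) ⊗ h(h(b ⊗ d, c ⊗ d), h(b ⊗ c, h(c, d)))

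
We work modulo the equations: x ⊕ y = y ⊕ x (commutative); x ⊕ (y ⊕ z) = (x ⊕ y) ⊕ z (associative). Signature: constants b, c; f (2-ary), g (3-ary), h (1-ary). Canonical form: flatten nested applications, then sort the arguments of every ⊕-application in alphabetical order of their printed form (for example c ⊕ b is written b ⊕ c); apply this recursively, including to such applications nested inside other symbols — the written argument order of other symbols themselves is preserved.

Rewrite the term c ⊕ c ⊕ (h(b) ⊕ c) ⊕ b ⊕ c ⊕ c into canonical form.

Merge nested applications:  c ⊕ c ⊕ h(b) ⊕ c ⊕ b ⊕ c ⊕ c
Sort arguments:  b ⊕ c ⊕ c ⊕ c ⊕ c ⊕ c ⊕ h(b)

Answer: b ⊕ c ⊕ c ⊕ c ⊕ c ⊕ c ⊕ h(b)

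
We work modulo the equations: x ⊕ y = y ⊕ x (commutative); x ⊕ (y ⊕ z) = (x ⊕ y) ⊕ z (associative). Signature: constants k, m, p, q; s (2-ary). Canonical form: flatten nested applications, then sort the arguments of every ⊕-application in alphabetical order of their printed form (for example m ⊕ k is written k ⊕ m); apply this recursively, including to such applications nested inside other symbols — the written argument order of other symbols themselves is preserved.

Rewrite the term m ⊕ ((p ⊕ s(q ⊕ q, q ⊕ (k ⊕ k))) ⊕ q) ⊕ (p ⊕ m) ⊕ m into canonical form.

Answer: m ⊕ m ⊕ m ⊕ p ⊕ p ⊕ q ⊕ s(q ⊕ q, k ⊕ k ⊕ q)

Derivation:
Flatten:  m ⊕ p ⊕ s(q ⊕ q, q ⊕ (k ⊕ k)) ⊕ q ⊕ p ⊕ m ⊕ m
Canonicalize subterm:  s(q ⊕ q, q ⊕ (k ⊕ k))  →  s(q ⊕ q, k ⊕ k ⊕ q)
Sort arguments:  m ⊕ m ⊕ m ⊕ p ⊕ p ⊕ q ⊕ s(q ⊕ q, k ⊕ k ⊕ q)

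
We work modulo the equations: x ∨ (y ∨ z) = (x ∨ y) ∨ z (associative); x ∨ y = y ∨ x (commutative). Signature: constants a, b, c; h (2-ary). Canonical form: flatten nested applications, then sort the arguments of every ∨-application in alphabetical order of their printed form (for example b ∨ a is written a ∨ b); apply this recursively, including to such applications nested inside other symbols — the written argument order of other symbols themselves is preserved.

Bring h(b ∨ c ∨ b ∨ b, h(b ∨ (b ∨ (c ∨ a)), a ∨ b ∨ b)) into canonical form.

Answer: h(b ∨ b ∨ b ∨ c, h(a ∨ b ∨ b ∨ c, a ∨ b ∨ b))

Derivation:
Work inside:  b ∨ (b ∨ (c ∨ a))
Flatten:  b ∨ b ∨ c ∨ a
Order the arguments:  a ∨ b ∨ b ∨ c
Put back:  h(b ∨ b ∨ b ∨ c, h(a ∨ b ∨ b ∨ c, a ∨ b ∨ b))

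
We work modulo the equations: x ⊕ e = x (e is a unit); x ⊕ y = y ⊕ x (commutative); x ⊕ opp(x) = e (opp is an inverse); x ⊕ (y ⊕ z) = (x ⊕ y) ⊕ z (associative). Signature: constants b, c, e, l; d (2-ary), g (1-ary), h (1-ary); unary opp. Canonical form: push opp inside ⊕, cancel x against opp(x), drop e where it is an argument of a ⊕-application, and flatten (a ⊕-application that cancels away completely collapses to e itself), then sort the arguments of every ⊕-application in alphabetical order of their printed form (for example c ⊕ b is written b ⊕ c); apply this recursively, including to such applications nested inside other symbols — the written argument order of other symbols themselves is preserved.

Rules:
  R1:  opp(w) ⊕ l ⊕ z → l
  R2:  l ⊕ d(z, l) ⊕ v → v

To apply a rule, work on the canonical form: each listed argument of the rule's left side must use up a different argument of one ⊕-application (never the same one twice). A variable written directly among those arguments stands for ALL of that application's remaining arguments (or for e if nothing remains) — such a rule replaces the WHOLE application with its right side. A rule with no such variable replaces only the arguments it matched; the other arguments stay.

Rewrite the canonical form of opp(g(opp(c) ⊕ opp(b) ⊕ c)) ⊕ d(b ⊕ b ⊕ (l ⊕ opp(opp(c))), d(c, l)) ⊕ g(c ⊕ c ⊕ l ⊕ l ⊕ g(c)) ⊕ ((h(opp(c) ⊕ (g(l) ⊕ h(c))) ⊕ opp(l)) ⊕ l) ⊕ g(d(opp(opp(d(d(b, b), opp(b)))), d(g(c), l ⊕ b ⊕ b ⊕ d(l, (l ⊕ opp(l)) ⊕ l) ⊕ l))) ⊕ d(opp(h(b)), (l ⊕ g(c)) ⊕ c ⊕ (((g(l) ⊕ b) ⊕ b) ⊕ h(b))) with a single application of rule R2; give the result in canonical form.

Answer: d(b ⊕ b ⊕ c ⊕ l, d(c, l)) ⊕ d(opp(h(b)), b ⊕ b ⊕ c ⊕ g(c) ⊕ g(l) ⊕ h(b) ⊕ l) ⊕ g(c ⊕ c ⊕ g(c) ⊕ l ⊕ l) ⊕ g(d(d(d(b, b), opp(b)), d(g(c), b ⊕ b ⊕ l))) ⊕ h(g(l) ⊕ h(c) ⊕ opp(c)) ⊕ opp(g(opp(b)))

Derivation:
Canonical form:  d(b ⊕ b ⊕ c ⊕ l, d(c, l)) ⊕ d(opp(h(b)), b ⊕ b ⊕ c ⊕ g(c) ⊕ g(l) ⊕ h(b) ⊕ l) ⊕ g(c ⊕ c ⊕ g(c) ⊕ l ⊕ l) ⊕ g(d(d(d(b, b), opp(b)), d(g(c), b ⊕ b ⊕ d(l, l) ⊕ l ⊕ l))) ⊕ h(g(l) ⊕ h(c) ⊕ opp(c)) ⊕ opp(g(opp(b)))
Match R2:  consume d(l, l), l;  v := b ⊕ b ⊕ l, z := l
The extension variable absorbs all remaining arguments, so the whole application is rewritten.
New term:  d(b ⊕ b ⊕ c ⊕ l, d(c, l)) ⊕ d(opp(h(b)), b ⊕ b ⊕ c ⊕ g(c) ⊕ g(l) ⊕ h(b) ⊕ l) ⊕ g(c ⊕ c ⊕ g(c) ⊕ l ⊕ l) ⊕ g(d(d(d(b, b), opp(b)), d(g(c), b ⊕ b ⊕ l))) ⊕ h(g(l) ⊕ h(c) ⊕ opp(c)) ⊕ opp(g(opp(b)))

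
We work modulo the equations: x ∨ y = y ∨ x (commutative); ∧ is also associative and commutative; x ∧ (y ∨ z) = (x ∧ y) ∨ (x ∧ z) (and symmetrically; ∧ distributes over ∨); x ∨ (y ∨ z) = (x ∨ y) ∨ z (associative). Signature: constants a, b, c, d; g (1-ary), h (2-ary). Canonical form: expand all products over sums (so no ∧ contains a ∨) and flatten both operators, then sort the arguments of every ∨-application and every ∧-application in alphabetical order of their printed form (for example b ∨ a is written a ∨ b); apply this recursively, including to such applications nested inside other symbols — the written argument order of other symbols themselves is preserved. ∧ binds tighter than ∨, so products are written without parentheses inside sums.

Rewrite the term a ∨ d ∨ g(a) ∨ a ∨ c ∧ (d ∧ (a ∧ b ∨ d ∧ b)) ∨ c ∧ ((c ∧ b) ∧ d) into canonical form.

Distribute:  a ∨ d ∨ g(a) ∨ a ∨ a ∧ b ∧ c ∧ d ∨ b ∧ c ∧ d ∧ d ∨ b ∧ c ∧ c ∧ d
Sort arguments:  a ∨ a ∨ a ∧ b ∧ c ∧ d ∨ b ∧ c ∧ c ∧ d ∨ b ∧ c ∧ d ∧ d ∨ d ∨ g(a)

Answer: a ∨ a ∨ a ∧ b ∧ c ∧ d ∨ b ∧ c ∧ c ∧ d ∨ b ∧ c ∧ d ∧ d ∨ d ∨ g(a)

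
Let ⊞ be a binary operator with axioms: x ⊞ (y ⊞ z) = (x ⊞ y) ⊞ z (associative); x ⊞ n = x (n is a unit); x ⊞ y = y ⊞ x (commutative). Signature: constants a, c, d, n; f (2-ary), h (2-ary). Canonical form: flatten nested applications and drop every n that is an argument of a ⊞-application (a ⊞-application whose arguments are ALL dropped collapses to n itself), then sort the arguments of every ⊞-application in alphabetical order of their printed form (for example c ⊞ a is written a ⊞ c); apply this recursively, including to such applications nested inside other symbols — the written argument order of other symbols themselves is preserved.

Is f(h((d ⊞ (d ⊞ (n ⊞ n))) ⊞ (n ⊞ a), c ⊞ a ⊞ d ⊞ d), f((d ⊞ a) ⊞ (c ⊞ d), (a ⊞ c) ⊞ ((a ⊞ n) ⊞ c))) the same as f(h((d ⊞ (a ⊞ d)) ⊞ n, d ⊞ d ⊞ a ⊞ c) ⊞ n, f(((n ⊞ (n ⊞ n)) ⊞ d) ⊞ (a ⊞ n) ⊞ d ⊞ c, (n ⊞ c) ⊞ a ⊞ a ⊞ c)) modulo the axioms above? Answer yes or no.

Answer: yes — both canonical forms are f(h(a ⊞ d ⊞ d, a ⊞ c ⊞ d ⊞ d), f(a ⊞ c ⊞ d ⊞ d, a ⊞ a ⊞ c ⊞ c))

Derivation:
Left:  f(h((d ⊞ (d ⊞ (n ⊞ n))) ⊞ (n ⊞ a), c ⊞ a ⊞ d ⊞ d), f((d ⊞ a) ⊞ (c ⊞ d), (a ⊞ c) ⊞ ((a ⊞ n) ⊞ c)))
  Focus inside:  (d ⊞ (d ⊞ (n ⊞ n))) ⊞ (n ⊞ a)
  Un-nest:  d ⊞ d ⊞ n ⊞ n ⊞ n ⊞ a
  Drop the unit:  drop n (×3)
  Order the arguments:  a ⊞ d ⊞ d
  Reassemble:  f(h(a ⊞ d ⊞ d, a ⊞ c ⊞ d ⊞ d), f(a ⊞ c ⊞ d ⊞ d, a ⊞ a ⊞ c ⊞ c))
Right:  f(h((d ⊞ (a ⊞ d)) ⊞ n, d ⊞ d ⊞ a ⊞ c) ⊞ n, f(((n ⊞ (n ⊞ n)) ⊞ d) ⊞ (a ⊞ n) ⊞ d ⊞ c, (n ⊞ c) ⊞ a ⊞ a ⊞ c))
  Work inside:  h((d ⊞ (a ⊞ d)) ⊞ n, d ⊞ d ⊞ a ⊞ c) ⊞ n
  Canonicalize subterm:  h((d ⊞ (a ⊞ d)) ⊞ n, d ⊞ d ⊞ a ⊞ c)  →  h(a ⊞ d ⊞ d, a ⊞ c ⊞ d ⊞ d)
  Drop the unit:  drop n
  Order the arguments:  h(a ⊞ d ⊞ d, a ⊞ c ⊞ d ⊞ d)
  Put back:  f(h(a ⊞ d ⊞ d, a ⊞ c ⊞ d ⊞ d), f(a ⊞ c ⊞ d ⊞ d, a ⊞ a ⊞ c ⊞ c))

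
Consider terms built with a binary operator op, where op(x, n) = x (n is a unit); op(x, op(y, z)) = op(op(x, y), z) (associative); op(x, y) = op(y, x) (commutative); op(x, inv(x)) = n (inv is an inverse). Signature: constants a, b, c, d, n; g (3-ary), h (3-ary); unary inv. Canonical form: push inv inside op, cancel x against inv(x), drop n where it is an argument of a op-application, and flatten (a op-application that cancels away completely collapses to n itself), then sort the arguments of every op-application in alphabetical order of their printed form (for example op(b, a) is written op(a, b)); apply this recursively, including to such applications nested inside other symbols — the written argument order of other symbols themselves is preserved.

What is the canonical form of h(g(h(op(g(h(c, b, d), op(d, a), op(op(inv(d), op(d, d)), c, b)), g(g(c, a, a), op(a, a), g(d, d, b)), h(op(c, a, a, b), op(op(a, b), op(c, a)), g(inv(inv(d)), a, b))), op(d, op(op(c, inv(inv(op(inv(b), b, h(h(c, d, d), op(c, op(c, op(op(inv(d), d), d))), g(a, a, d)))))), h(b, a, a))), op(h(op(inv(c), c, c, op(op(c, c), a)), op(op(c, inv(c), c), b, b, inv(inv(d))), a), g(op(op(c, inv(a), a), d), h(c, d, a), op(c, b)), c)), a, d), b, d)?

Answer: h(g(h(op(g(g(c, a, a), op(a, a), g(d, d, b)), g(h(c, b, d), op(a, d), op(b, c, d)), h(op(a, a, b, c), op(a, a, b, c), g(d, a, b))), op(c, d, h(b, a, a), h(h(c, d, d), op(c, c, d), g(a, a, d))), op(c, g(op(c, d), h(c, d, a), op(b, c)), h(op(a, c, c, c), op(b, b, c, d), a))), a, d), b, d)

Derivation:
Focus inside:  op(g(h(c, b, d), op(d, a), op(op(inv(d), op(d, d)), c, b)), g(g(c, a, a), op(a, a), g(d, d, b)), h(op(c, a, a, b), op(op(a, b), op(c, a)), g(inv(inv(d)), a, b)))
Push inv inside:  distribute inv over op and collapse double inv
Combine occurrences:  op(g(h(c, b, d), op(a, d), op(b, c, d)), g(g(c, a, a), op(a, a), g(d, d, b)), h(op(a, a, b, c), op(a, a, b, c), g(d, a, b)))
Order the arguments:  op(g(g(c, a, a), op(a, a), g(d, d, b)), g(h(c, b, d), op(a, d), op(b, c, d)), h(op(a, a, b, c), op(a, a, b, c), g(d, a, b)))
Rebuild:  h(g(h(op(g(g(c, a, a), op(a, a), g(d, d, b)), g(h(c, b, d), op(a, d), op(b, c, d)), h(op(a, a, b, c), op(a, a, b, c), g(d, a, b))), op(c, d, h(b, a, a), h(h(c, d, d), op(c, c, d), g(a, a, d))), op(c, g(op(c, d), h(c, d, a), op(b, c)), h(op(a, c, c, c), op(b, b, c, d), a))), a, d), b, d)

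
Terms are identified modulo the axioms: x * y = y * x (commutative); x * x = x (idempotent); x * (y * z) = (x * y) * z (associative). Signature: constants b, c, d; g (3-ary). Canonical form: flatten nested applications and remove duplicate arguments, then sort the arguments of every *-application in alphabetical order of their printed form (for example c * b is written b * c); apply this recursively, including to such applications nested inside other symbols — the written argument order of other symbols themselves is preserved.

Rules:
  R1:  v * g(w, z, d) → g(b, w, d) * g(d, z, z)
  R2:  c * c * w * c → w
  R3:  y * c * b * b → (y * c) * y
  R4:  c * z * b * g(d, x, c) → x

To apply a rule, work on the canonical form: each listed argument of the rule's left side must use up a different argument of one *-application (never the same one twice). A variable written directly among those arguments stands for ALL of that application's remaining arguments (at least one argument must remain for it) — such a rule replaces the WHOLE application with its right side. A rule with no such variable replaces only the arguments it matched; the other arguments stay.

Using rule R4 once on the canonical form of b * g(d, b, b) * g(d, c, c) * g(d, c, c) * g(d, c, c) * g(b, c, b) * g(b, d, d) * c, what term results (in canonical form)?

Canonical form:  b * c * g(b, c, b) * g(b, d, d) * g(d, b, b) * g(d, c, c)
Apply R4:  consuming b, c, g(d, c, c);  x := c, z := g(b, c, b) * g(b, d, d) * g(d, b, b)
The variable takes the whole remainder — replace the entire application.
Result:  c

Answer: c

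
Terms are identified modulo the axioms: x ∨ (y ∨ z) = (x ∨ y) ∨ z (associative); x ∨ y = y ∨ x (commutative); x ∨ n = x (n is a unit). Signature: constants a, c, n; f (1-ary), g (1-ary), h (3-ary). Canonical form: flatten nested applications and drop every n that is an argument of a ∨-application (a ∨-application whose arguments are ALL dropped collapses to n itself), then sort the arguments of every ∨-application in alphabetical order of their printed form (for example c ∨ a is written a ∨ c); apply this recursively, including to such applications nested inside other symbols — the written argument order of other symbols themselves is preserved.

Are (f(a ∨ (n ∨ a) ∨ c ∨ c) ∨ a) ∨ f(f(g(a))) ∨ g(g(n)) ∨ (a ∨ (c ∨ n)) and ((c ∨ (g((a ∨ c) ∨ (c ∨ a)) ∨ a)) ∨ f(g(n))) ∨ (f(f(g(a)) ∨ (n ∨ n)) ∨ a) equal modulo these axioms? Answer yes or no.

Left:  (f(a ∨ (n ∨ a) ∨ c ∨ c) ∨ a) ∨ f(f(g(a))) ∨ g(g(n)) ∨ (a ∨ (c ∨ n))
  Flatten:  f(a ∨ (n ∨ a) ∨ c ∨ c) ∨ a ∨ f(f(g(a))) ∨ g(g(n)) ∨ a ∨ c ∨ n
  Simplify inside:  f(a ∨ (n ∨ a) ∨ c ∨ c)  →  f(a ∨ a ∨ c ∨ c)
  Unit:  drop n
  Sort:  a ∨ a ∨ c ∨ f(a ∨ a ∨ c ∨ c) ∨ f(f(g(a))) ∨ g(g(n))
Right:  ((c ∨ (g((a ∨ c) ∨ (c ∨ a)) ∨ a)) ∨ f(g(n))) ∨ (f(f(g(a)) ∨ (n ∨ n)) ∨ a)
  Un-nest:  c ∨ g((a ∨ c) ∨ (c ∨ a)) ∨ a ∨ f(g(n)) ∨ f(f(g(a)) ∨ (n ∨ n)) ∨ a
  Simplify inside:  g((a ∨ c) ∨ (c ∨ a))  →  g(a ∨ a ∨ c ∨ c)
  Canonicalize subterm:  f(f(g(a)) ∨ (n ∨ n))  →  f(f(g(a)))
  Sort arguments:  a ∨ a ∨ c ∨ f(f(g(a))) ∨ f(g(n)) ∨ g(a ∨ a ∨ c ∨ c)

Answer: no — a ∨ a ∨ c ∨ f(a ∨ a ∨ c ∨ c) ∨ f(f(g(a))) ∨ g(g(n)) vs a ∨ a ∨ c ∨ f(f(g(a))) ∨ f(g(n)) ∨ g(a ∨ a ∨ c ∨ c)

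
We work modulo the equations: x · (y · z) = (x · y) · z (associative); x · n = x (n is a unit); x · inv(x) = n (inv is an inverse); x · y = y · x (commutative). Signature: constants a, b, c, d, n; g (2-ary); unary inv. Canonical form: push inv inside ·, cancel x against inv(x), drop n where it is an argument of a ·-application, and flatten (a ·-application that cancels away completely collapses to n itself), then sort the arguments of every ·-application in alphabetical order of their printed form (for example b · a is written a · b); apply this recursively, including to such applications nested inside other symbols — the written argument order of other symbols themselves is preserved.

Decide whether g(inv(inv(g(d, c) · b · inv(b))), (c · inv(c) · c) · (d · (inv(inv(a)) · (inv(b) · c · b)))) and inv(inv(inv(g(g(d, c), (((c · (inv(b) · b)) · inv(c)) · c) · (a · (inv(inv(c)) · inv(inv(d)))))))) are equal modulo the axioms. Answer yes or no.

Answer: no — g(g(d, c), a · c · c · d) vs inv(g(g(d, c), a · c · c · d))

Derivation:
Left:  g(inv(inv(g(d, c) · b · inv(b))), (c · inv(c) · c) · (d · (inv(inv(a)) · (inv(b) · c · b))))
  Focus inside:  (c · inv(c) · c) · (d · (inv(inv(a)) · (inv(b) · c · b)))
  Push inv inside:  distribute inv over · and collapse double inv
  Cancel:  b cancels
  Collect terms:  c · c · d · a
  Order the arguments:  a · c · c · d
  Put back:  g(g(d, c), a · c · c · d)
Right:  inv(inv(inv(g(g(d, c), (((c · (inv(b) · b)) · inv(c)) · c) · (a · (inv(inv(c)) · inv(inv(d))))))))
  Push inv inside:  distribute inv over · and collapse double inv
  Combine occurrences:  inv(g(g(d, c), a · c · c · d))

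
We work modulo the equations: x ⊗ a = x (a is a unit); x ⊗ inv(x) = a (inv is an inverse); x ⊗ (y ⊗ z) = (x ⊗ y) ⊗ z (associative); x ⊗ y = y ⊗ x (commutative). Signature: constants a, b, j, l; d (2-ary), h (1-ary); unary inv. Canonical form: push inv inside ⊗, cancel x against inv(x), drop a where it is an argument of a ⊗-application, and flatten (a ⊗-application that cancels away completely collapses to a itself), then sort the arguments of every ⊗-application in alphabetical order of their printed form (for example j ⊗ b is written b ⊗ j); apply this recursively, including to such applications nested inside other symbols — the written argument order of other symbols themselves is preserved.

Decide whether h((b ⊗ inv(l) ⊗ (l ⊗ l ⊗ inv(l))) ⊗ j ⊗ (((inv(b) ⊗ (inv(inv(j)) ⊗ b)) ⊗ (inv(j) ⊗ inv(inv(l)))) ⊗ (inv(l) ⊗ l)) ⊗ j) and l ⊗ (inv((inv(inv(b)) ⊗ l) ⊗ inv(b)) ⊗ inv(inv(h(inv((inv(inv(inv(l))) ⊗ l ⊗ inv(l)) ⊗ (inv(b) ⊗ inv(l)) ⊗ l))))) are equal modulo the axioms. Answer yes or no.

Answer: no — h(b ⊗ j ⊗ j ⊗ l) vs h(b ⊗ l)

Derivation:
Left:  h((b ⊗ inv(l) ⊗ (l ⊗ l ⊗ inv(l))) ⊗ j ⊗ (((inv(b) ⊗ (inv(inv(j)) ⊗ b)) ⊗ (inv(j) ⊗ inv(inv(l)))) ⊗ (inv(l) ⊗ l)) ⊗ j)
  Focus inside:  (b ⊗ inv(l) ⊗ (l ⊗ l ⊗ inv(l))) ⊗ j ⊗ (((inv(b) ⊗ (inv(inv(j)) ⊗ b)) ⊗ (inv(j) ⊗ inv(inv(l)))) ⊗ (inv(l) ⊗ l)) ⊗ j
  Push inv inside:  distribute inv over ⊗ and collapse double inv
  Collect:  b ⊗ l ⊗ j ⊗ j
  Sort:  b ⊗ j ⊗ j ⊗ l
  Put back:  h(b ⊗ j ⊗ j ⊗ l)
Right:  l ⊗ (inv((inv(inv(b)) ⊗ l) ⊗ inv(b)) ⊗ inv(inv(h(inv((inv(inv(inv(l))) ⊗ l ⊗ inv(l)) ⊗ (inv(b) ⊗ inv(l)) ⊗ l)))))
  Push inv inside:  distribute inv over ⊗ and collapse double inv
  Cancel inverse pairs:  l cancels; b cancels
  Collect:  h(b ⊗ l)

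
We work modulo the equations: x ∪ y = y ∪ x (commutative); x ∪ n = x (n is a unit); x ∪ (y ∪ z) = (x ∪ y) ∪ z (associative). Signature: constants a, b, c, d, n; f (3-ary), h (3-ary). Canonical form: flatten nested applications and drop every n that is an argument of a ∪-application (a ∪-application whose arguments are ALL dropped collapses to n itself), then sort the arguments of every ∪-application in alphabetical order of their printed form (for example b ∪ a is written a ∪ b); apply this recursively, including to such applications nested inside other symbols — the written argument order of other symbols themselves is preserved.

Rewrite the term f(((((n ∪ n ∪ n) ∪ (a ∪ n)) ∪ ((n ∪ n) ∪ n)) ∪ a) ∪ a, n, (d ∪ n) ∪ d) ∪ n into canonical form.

Simplify inside:  f(((((n ∪ n ∪ n) ∪ (a ∪ n)) ∪ ((n ∪ n) ∪ n)) ∪ a) ∪ a, n, (d ∪ n) ∪ d)  →  f(a ∪ a ∪ a, n, d ∪ d)
Unit:  drop n
Sort:  f(a ∪ a ∪ a, n, d ∪ d)

Answer: f(a ∪ a ∪ a, n, d ∪ d)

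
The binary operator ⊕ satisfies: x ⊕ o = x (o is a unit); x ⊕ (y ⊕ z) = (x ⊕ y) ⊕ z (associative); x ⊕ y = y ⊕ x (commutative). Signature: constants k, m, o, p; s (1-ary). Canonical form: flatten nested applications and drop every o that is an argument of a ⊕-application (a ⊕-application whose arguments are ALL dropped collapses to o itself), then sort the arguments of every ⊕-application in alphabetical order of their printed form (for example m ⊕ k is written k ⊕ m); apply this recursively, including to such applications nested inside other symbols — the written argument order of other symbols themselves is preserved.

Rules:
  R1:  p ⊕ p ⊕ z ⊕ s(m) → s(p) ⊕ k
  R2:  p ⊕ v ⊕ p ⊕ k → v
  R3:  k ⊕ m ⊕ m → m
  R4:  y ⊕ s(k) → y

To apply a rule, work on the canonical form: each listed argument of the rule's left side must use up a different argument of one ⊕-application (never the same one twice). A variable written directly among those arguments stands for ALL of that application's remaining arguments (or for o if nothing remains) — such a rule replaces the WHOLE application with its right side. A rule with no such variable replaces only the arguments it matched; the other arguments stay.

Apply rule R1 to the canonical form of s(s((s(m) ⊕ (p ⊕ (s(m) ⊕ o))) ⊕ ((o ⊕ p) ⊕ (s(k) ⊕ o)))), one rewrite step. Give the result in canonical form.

Canonical form:  s(s(p ⊕ p ⊕ s(k) ⊕ s(m) ⊕ s(m)))
R1 matches:  uses p, p, s(m);  z := s(k) ⊕ s(m)
The extension variable absorbs all remaining arguments, so the whole application is rewritten.
New term:  s(s(k ⊕ s(p)))

Answer: s(s(k ⊕ s(p)))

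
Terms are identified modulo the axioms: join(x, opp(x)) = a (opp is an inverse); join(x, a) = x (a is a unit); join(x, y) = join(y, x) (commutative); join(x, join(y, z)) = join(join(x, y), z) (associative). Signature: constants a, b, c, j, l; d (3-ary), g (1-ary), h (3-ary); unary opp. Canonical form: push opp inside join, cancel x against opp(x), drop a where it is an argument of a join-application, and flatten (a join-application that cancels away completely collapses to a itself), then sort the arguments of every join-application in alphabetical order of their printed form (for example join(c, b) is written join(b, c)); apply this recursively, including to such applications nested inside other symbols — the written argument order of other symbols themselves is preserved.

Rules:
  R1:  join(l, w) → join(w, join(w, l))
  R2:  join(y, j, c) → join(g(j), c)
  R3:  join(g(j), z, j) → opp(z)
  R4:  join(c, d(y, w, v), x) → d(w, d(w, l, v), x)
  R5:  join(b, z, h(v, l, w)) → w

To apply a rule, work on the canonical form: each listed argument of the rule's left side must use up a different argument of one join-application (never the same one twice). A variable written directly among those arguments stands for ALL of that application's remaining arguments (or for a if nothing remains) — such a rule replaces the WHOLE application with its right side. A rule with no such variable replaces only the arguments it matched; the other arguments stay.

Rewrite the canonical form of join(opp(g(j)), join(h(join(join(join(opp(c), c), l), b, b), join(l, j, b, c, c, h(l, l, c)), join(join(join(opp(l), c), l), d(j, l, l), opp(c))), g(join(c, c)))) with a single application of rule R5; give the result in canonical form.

Answer: join(g(join(c, c)), h(join(b, b, l), c, d(j, l, l)), opp(g(j)))

Derivation:
Canonical form:  join(g(join(c, c)), h(join(b, b, l), join(b, c, c, h(l, l, c), j, l), d(j, l, l)), opp(g(j)))
R5 matches:  uses b, h(l, l, c);  v := l, w := c, z := join(c, c, j, l)
The variable takes the whole remainder — replace the entire application.
Giving:  join(g(join(c, c)), h(join(b, b, l), c, d(j, l, l)), opp(g(j)))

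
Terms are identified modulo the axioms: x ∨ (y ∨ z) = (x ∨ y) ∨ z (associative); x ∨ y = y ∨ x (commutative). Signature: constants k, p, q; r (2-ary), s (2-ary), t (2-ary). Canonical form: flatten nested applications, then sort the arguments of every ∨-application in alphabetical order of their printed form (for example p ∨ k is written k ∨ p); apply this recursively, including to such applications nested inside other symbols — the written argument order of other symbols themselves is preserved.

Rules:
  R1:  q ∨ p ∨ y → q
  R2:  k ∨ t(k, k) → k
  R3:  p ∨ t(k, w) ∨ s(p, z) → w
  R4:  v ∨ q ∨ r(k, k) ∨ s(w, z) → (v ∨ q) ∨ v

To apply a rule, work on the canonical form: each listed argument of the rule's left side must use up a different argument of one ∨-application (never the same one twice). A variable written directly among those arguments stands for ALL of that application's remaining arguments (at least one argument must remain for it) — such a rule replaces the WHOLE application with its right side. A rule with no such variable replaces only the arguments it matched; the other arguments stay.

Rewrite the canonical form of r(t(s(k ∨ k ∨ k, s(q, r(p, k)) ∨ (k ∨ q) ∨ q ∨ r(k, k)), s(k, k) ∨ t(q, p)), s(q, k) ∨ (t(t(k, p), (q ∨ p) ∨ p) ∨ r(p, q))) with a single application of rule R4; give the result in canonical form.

Canonical form:  r(t(s(k ∨ k ∨ k, k ∨ q ∨ q ∨ r(k, k) ∨ s(q, r(p, k))), s(k, k) ∨ t(q, p)), r(p, q) ∨ s(q, k) ∨ t(t(k, p), p ∨ p ∨ q))
R4 matches:  uses q, r(k, k), s(q, r(p, k));  v := k ∨ q, w := q, z := r(p, k)
The variable takes the whole remainder — replace the entire application.
New term:  r(t(s(k ∨ k ∨ k, k ∨ k ∨ q ∨ q ∨ q), s(k, k) ∨ t(q, p)), r(p, q) ∨ s(q, k) ∨ t(t(k, p), p ∨ p ∨ q))

Answer: r(t(s(k ∨ k ∨ k, k ∨ k ∨ q ∨ q ∨ q), s(k, k) ∨ t(q, p)), r(p, q) ∨ s(q, k) ∨ t(t(k, p), p ∨ p ∨ q))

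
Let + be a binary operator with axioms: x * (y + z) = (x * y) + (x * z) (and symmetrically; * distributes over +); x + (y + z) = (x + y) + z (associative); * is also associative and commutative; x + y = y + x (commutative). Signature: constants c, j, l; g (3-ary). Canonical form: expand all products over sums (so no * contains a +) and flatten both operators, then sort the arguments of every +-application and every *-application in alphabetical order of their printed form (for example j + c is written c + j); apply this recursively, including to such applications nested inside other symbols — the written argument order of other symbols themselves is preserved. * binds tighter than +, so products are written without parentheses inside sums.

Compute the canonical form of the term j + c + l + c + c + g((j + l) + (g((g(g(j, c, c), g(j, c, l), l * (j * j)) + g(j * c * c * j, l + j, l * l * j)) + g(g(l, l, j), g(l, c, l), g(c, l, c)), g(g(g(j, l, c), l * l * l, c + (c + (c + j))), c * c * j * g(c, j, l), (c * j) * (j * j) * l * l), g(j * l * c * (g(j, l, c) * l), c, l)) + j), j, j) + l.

Un-nest:  j + c + l + c + c + g(g(g(c * c * j * j, j + l, j * l * l) + g(g(j, c, c), g(j, c, l), j * j * l) + g(g(l, l, j), g(l, c, l), g(c, l, c)), g(g(g(j, l, c), l * l * l, c + c + c + j), c * c * g(c, j, l) * j, c * j * j * j * l * l), g(c * g(j, l, c) * j * l * l, c, l)) + j + j + l, j, j) + l
Sort:  c + c + c + g(g(g(c * c * j * j, j + l, j * l * l) + g(g(j, c, c), g(j, c, l), j * j * l) + g(g(l, l, j), g(l, c, l), g(c, l, c)), g(g(g(j, l, c), l * l * l, c + c + c + j), c * c * g(c, j, l) * j, c * j * j * j * l * l), g(c * g(j, l, c) * j * l * l, c, l)) + j + j + l, j, j) + j + l + l

Answer: c + c + c + g(g(g(c * c * j * j, j + l, j * l * l) + g(g(j, c, c), g(j, c, l), j * j * l) + g(g(l, l, j), g(l, c, l), g(c, l, c)), g(g(g(j, l, c), l * l * l, c + c + c + j), c * c * g(c, j, l) * j, c * j * j * j * l * l), g(c * g(j, l, c) * j * l * l, c, l)) + j + j + l, j, j) + j + l + l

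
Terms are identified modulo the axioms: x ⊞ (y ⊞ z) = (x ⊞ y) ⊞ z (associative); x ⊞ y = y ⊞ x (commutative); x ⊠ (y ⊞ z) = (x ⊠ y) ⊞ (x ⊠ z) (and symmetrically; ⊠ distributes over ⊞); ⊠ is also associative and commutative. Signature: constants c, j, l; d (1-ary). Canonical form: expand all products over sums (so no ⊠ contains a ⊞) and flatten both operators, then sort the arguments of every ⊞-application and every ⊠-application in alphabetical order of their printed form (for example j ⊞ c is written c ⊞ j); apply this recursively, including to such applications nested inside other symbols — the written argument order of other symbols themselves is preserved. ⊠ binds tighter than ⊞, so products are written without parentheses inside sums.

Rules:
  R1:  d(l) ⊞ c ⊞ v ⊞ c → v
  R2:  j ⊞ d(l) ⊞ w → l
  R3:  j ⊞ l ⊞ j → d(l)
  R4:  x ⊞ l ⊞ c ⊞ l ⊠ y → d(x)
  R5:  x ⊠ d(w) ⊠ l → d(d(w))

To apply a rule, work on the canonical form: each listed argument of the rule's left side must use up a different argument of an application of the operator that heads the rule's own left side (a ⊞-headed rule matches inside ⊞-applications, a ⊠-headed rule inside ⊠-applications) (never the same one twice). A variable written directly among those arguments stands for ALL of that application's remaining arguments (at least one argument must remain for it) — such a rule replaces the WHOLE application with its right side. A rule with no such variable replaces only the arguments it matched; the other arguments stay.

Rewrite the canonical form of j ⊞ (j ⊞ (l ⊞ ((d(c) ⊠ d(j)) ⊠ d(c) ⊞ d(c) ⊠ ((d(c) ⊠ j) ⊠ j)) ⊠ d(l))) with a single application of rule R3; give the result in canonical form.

Canonical form:  d(c) ⊠ d(c) ⊠ d(j) ⊠ d(l) ⊞ d(c) ⊠ d(c) ⊠ d(l) ⊠ j ⊠ j ⊞ j ⊞ j ⊞ l
R3 matches:  uses j, j, l
Result:  d(c) ⊠ d(c) ⊠ d(j) ⊠ d(l) ⊞ d(c) ⊠ d(c) ⊠ d(l) ⊠ j ⊠ j ⊞ d(l)

Answer: d(c) ⊠ d(c) ⊠ d(j) ⊠ d(l) ⊞ d(c) ⊠ d(c) ⊠ d(l) ⊠ j ⊠ j ⊞ d(l)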